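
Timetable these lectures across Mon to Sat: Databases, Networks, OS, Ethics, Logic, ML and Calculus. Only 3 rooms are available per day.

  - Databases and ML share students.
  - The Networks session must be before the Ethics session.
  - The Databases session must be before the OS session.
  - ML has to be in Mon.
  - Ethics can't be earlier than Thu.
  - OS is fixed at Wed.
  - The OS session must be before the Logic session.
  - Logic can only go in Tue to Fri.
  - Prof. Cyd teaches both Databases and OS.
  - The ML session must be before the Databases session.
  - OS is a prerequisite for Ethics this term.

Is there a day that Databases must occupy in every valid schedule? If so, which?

Tue

ML is fixed at Mon and must come before Databases, so Databases is at least Tue.
OS is fixed at Wed and must come after Databases, so Databases is at most Tue.
So Databases must be Tue.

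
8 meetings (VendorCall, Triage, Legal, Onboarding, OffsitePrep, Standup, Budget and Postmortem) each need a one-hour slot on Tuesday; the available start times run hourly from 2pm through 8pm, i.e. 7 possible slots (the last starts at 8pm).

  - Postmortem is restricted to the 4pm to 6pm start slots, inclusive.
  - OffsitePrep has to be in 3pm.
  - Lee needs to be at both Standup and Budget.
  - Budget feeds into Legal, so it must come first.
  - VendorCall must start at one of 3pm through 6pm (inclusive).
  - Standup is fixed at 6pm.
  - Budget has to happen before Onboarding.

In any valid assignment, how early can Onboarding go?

3pm

Precedence pushes Onboarding to at least 3pm.
Onboarding at 3pm is achievable: Triage -> 2pm, Standup -> 6pm, Budget -> 2pm, Postmortem -> 4pm, Legal -> 3pm, OffsitePrep -> 3pm, VendorCall -> 3pm, Onboarding -> 3pm.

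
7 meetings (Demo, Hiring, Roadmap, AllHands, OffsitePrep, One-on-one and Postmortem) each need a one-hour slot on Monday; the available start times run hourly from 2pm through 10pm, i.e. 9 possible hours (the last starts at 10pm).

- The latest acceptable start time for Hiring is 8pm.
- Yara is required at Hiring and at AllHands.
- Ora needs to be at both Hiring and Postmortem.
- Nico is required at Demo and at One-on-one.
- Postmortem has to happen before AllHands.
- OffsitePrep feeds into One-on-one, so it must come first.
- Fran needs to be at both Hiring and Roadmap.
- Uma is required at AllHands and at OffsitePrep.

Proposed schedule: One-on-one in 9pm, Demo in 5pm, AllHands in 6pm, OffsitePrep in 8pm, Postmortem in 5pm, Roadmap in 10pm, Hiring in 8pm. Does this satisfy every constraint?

Yes

OffsitePrep feeds into One-on-one, so it must come first — holds.
Uma is required at AllHands and at OffsitePrep — holds.
Fran needs to be at both Hiring and Roadmap — holds.
The latest acceptable start time for Hiring is 8pm — holds.
Postmortem has to happen before AllHands — holds.
Yara is required at Hiring and at AllHands — holds.
Nico is required at Demo and at One-on-one — holds.
Ora needs to be at both Hiring and Postmortem — holds.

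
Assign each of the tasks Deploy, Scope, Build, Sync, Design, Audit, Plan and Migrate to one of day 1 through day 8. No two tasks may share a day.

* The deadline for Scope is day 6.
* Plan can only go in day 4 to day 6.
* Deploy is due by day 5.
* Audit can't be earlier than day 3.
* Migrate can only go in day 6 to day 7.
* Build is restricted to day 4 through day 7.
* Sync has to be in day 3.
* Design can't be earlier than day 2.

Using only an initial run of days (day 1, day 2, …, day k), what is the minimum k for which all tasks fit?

With at most 1 per day and 8 tasks, at least 8 days are needed.
Migrate can't be placed before day 6, so the schedule must run through at least day 6.
8 works (last occupied day: day 8): for example Build -> day 5, Plan -> day 4, Scope -> day 2, Audit -> day 7, Deploy -> day 1, Design -> day 8, Sync -> day 3, Migrate -> day 6.

8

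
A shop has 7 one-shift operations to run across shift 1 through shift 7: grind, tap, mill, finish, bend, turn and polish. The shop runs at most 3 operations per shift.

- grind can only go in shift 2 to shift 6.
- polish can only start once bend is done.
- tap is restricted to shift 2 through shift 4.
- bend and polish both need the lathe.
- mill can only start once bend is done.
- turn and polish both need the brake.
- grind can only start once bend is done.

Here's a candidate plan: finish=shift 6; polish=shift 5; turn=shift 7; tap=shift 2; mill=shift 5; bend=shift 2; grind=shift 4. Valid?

Yes, all constraints hold

mill can only start once bend is done — holds.
turn and polish both need the brake — holds.
The shop runs at most 3 operations per shift — holds.
bend and polish both need the lathe — holds.
grind can only go in shift 2 to shift 6 — holds.
grind can only start once bend is done — holds.
tap is restricted to shift 2 through shift 4 — holds.
polish can only start once bend is done — holds.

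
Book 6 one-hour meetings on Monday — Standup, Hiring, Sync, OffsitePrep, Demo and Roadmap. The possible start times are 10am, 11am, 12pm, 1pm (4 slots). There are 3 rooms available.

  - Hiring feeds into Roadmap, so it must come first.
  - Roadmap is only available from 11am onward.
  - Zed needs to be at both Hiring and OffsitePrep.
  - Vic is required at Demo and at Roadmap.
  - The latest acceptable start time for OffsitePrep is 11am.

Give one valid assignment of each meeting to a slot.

Standup in 10am; Hiring in 11am; Demo in 11am; OffsitePrep in 10am; Roadmap in 12pm; Sync in 10am

Checking: Hiring(11am) before Roadmap(12pm); Demo(11am) != Roadmap(12pm); Hiring(11am) != OffsitePrep(10am); Roadmap=12pm in [11am,1pm]; OffsitePrep=10am in [10am,11am]; max 3 per slot (cap 3).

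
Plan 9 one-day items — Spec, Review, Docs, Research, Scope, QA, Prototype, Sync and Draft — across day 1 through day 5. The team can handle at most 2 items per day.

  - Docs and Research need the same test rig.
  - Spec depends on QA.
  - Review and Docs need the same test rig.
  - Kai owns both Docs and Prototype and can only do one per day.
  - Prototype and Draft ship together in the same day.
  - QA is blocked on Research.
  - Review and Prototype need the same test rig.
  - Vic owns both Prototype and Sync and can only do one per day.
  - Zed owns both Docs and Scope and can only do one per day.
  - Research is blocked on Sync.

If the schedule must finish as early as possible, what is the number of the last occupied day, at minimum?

5

The precedence chain requires at least 4 distinct days.
With at most 2 per day and 9 tasks, at least 5 days are needed.
5 works (last occupied day: day 5): for example Prototype in day 5; Scope in day 2; Docs in day 3; Research in day 2; QA in day 3; Review in day 1; Spec in day 4; Sync in day 1; Draft in day 5.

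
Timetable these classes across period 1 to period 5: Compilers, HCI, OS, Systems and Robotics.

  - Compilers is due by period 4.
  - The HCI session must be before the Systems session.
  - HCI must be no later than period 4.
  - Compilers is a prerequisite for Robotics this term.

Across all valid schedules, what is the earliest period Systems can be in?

period 2

Precedence pushes Systems to at least period 2.
Systems at period 2 is achievable: Systems in period 2; Robotics in period 2; Compilers in period 1; OS in period 1; HCI in period 1.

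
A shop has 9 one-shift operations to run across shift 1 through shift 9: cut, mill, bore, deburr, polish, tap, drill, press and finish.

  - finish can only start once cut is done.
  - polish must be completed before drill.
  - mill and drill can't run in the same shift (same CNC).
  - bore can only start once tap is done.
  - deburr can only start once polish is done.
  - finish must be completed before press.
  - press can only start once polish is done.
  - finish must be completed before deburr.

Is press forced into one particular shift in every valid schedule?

press can be shift 3 (e.g. cut=shift 1, bore=shift 2, polish=shift 1, deburr=shift 3, press=shift 3, tap=shift 1, mill=shift 1, finish=shift 2, drill=shift 2) or shift 4 (e.g. deburr -> shift 3, bore -> shift 2, drill -> shift 2, finish -> shift 2, cut -> shift 1, tap -> shift 1, polish -> shift 1, mill -> shift 1, press -> shift 4).

No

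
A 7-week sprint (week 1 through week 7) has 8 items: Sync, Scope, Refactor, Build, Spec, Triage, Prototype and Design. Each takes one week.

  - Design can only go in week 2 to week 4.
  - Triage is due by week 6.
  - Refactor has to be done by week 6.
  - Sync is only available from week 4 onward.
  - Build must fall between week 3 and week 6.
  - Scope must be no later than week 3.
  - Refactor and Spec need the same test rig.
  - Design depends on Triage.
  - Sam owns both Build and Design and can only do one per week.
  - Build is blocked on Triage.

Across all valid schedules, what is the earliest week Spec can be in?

Spec at week 1 is achievable: Build in week 3, Refactor in week 2, Scope in week 1, Triage in week 1, Spec in week 1, Prototype in week 1, Sync in week 4, Design in week 2.

week 1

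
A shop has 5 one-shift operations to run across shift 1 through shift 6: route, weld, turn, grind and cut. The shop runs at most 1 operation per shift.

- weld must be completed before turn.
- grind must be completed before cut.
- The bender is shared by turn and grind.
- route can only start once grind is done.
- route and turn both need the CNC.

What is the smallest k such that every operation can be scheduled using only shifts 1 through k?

5 shifts

The precedence chain requires at least 2 distinct shifts.
With at most 1 per shift and 5 operations, at least 5 shifts are needed.
5 works (last occupied shift: shift 5): for example route in shift 2, weld in shift 3, cut in shift 5, turn in shift 4, grind in shift 1.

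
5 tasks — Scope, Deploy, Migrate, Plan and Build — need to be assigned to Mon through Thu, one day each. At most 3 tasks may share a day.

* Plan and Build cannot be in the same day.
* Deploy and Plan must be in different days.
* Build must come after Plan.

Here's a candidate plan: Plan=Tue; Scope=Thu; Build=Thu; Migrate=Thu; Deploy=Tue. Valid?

Plan and Build cannot be in the same day — holds.
Deploy and Plan must be in different days — violated.
Build must come after Plan — holds.
At most 3 tasks may share a day — holds.

No. Deploy and Plan must be in different days is not satisfied.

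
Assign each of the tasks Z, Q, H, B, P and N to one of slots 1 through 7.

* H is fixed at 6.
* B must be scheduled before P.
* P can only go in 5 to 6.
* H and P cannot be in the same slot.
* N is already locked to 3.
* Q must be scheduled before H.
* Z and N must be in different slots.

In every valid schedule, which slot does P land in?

5

P's window is 5–6.
H is fixed at 6, and P can't share a slot with H.
So P must be 5.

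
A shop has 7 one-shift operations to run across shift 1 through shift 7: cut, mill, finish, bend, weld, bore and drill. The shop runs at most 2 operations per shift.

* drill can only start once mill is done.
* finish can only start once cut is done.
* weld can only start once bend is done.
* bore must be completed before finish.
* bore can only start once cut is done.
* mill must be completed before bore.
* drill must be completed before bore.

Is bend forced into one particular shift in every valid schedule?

No

bend can be shift 1 (e.g. bend=shift 1; cut=shift 2; weld=shift 3; drill=shift 2; mill=shift 1; bore=shift 3; finish=shift 4) or shift 2 (e.g. cut=shift 1, weld=shift 3, drill=shift 2, mill=shift 1, finish=shift 4, bend=shift 2, bore=shift 3).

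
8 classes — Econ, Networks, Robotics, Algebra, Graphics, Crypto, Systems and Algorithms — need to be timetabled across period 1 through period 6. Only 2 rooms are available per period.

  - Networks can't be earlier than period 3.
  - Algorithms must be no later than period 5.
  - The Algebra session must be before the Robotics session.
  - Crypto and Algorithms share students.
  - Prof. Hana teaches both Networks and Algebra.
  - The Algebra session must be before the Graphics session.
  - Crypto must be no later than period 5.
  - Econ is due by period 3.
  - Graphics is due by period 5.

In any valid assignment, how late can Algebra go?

Downstream work caps Algebra at period 4.
Algebra at period 4 is achievable: Graphics in period 5, Algorithms in period 2, Robotics in period 5, Networks in period 3, Algebra in period 4, Crypto in period 1, Systems in period 2, Econ in period 1.

period 4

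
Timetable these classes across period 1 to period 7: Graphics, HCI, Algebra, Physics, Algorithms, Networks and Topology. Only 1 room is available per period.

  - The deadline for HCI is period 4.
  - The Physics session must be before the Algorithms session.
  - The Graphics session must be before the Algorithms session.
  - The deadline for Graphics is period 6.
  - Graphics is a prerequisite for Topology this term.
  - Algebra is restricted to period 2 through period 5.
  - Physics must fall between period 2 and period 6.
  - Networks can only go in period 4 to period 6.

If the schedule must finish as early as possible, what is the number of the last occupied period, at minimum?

7

The precedence chain requires at least 2 distinct periods.
With at most 1 per period and 7 classes, at least 7 periods are needed.
Networks can't be placed before period 4, so the schedule must run through at least period 4.
7 works (last occupied period: period 7): for example HCI -> period 1; Graphics -> period 5; Algorithms -> period 6; Topology -> period 7; Physics -> period 3; Algebra -> period 2; Networks -> period 4.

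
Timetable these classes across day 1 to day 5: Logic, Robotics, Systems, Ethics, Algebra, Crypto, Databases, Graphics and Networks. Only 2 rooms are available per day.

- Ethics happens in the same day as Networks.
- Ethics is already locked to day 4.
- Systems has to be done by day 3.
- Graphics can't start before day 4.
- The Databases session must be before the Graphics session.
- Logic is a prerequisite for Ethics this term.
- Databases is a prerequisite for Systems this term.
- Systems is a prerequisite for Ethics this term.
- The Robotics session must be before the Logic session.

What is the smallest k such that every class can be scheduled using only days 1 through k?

The precedence chain requires at least 3 distinct days.
With at most 2 per day and 9 classes, at least 5 days are needed.
Ethics can't be placed before day 4, so the schedule must run through at least day 4.
5 works (last occupied day: day 5): for example Algebra=day 3, Graphics=day 5, Databases=day 1, Networks=day 4, Logic=day 2, Crypto=day 3, Systems=day 2, Robotics=day 1, Ethics=day 4.

5 days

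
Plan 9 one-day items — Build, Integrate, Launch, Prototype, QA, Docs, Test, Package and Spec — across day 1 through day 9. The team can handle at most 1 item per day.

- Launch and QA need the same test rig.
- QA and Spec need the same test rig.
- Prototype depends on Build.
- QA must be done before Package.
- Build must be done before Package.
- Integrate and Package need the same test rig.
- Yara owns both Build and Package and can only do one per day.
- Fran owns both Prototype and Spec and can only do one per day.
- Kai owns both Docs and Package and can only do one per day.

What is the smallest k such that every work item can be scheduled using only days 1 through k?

9 days

The precedence chain requires at least 2 distinct days.
With at most 1 per day and 9 work items, at least 9 days are needed.
9 works (last occupied day: day 9): for example Docs=day 7, Launch=day 6, Prototype=day 4, Integrate=day 5, Test=day 8, QA=day 2, Spec=day 9, Package=day 3, Build=day 1.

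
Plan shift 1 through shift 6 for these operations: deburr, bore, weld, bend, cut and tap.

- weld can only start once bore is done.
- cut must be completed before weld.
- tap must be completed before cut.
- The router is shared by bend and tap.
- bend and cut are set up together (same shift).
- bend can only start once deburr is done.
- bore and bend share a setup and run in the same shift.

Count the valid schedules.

Splitting on deburr: it can be shift 1 (20), shift 2 (16), shift 3 (10), shift 4 (4). Listing each branch's schedules as (bore, weld, bend, cut, tap) by shift number:
deburr=shift 1: (2,3,2,2,1) (2,4,2,2,1) (2,5,2,2,1) (2,6,2,2,1) (3,4,3,3,1) (3,4,3,3,2) (3,5,3,3,1) (3,5,3,3,2) (3,6,3,3,1) (3,6,3,3,2) (4,5,4,4,1) (4,5,4,4,2) (4,5,4,4,3) (4,6,4,4,1) (4,6,4,4,2) (4,6,4,4,3) (5,6,5,5,1) (5,6,5,5,2) (5,6,5,5,3) (5,6,5,5,4) — 20.
deburr=shift 2: (3,4,3,3,1) (3,4,3,3,2) (3,5,3,3,1) (3,5,3,3,2) (3,6,3,3,1) (3,6,3,3,2) (4,5,4,4,1) (4,5,4,4,2) (4,5,4,4,3) (4,6,4,4,1) (4,6,4,4,2) (4,6,4,4,3) (5,6,5,5,1) (5,6,5,5,2) (5,6,5,5,3) (5,6,5,5,4) — 16.
deburr=shift 3: (4,5,4,4,1) (4,5,4,4,2) (4,5,4,4,3) (4,6,4,4,1) (4,6,4,4,2) (4,6,4,4,3) (5,6,5,5,1) (5,6,5,5,2) (5,6,5,5,3) (5,6,5,5,4) — 10.
deburr=shift 4: (5,6,5,5,1) (5,6,5,5,2) (5,6,5,5,3) (5,6,5,5,4) — 4.
Summing: 20 + 16 + 10 + 4 = 50.

50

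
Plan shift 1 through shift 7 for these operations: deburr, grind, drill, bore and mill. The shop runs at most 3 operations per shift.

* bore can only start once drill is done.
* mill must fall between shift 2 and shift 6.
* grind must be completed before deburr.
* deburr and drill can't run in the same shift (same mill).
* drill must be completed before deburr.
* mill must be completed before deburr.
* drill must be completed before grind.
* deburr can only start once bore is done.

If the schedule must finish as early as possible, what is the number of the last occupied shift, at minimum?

shift 3

The precedence chain requires at least 3 distinct shifts.
With at most 3 per shift and 5 operations, at least 2 shifts are needed.
3 works (last occupied shift: shift 3): for example grind in shift 2; bore in shift 2; drill in shift 1; deburr in shift 3; mill in shift 2.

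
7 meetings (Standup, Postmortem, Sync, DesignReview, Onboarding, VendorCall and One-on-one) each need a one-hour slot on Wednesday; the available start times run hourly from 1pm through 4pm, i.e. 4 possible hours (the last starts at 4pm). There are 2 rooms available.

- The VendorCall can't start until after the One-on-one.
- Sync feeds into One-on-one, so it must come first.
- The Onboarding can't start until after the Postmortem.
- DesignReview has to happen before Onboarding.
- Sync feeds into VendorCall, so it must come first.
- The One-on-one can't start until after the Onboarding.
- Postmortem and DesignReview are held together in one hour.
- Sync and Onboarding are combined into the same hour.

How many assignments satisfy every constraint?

Enumerating: Onboarding=2pm, One-on-one=3pm, DesignReview=1pm, Standup=3pm, Sync=2pm, Postmortem=1pm, VendorCall=4pm | Postmortem -> 1pm, VendorCall -> 4pm, Sync -> 2pm, One-on-one -> 3pm, Onboarding -> 2pm, DesignReview -> 1pm, Standup -> 4pm.

2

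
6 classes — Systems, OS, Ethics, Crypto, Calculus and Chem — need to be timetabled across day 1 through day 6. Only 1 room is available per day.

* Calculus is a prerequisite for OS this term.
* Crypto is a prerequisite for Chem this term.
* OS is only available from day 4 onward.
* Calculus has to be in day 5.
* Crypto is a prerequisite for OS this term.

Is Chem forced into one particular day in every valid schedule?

No

Chem can be day 2 (e.g. Crypto -> day 1; Ethics -> day 4; OS -> day 6; Chem -> day 2; Calculus -> day 5; Systems -> day 3) or day 3 (e.g. Crypto=day 1, Systems=day 2, Chem=day 3, OS=day 6, Calculus=day 5, Ethics=day 4).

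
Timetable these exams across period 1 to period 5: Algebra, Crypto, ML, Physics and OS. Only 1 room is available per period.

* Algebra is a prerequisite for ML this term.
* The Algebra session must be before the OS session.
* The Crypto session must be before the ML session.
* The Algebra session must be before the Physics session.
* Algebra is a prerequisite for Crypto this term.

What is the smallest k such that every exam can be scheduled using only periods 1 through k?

The precedence chain requires at least 3 distinct periods.
With at most 1 per period and 5 exams, at least 5 periods are needed.
5 works (last occupied period: period 5): for example Algebra in period 1; OS in period 5; ML in period 3; Physics in period 4; Crypto in period 2.

5 periods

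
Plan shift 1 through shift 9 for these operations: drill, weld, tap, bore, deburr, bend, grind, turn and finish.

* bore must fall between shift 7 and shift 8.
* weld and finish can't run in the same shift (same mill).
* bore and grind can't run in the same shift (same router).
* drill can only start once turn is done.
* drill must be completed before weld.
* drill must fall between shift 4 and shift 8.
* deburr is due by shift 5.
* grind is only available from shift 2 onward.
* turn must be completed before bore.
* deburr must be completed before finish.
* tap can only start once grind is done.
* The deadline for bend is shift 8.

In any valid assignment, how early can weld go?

Precedence pushes weld to at least shift 5.
weld at shift 5 is achievable: drill=shift 4; bend=shift 1; turn=shift 1; weld=shift 5; deburr=shift 1; tap=shift 3; finish=shift 2; grind=shift 2; bore=shift 7.

shift 5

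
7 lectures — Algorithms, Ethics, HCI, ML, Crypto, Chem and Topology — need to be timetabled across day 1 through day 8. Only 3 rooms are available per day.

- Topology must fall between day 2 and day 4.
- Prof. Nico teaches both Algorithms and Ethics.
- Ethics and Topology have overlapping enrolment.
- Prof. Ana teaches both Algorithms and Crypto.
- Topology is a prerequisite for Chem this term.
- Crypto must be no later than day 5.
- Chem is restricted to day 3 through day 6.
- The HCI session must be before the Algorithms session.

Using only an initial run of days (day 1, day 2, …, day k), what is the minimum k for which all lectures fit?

The precedence chain requires at least 2 distinct days.
With at most 3 per day and 7 lectures, at least 3 days are needed.
Chem can't be placed before day 3, so the schedule must run through at least day 3.
3 works (last occupied day: day 3): for example Topology -> day 2; Crypto -> day 3; Chem -> day 3; Ethics -> day 1; Algorithms -> day 2; ML -> day 1; HCI -> day 1.

3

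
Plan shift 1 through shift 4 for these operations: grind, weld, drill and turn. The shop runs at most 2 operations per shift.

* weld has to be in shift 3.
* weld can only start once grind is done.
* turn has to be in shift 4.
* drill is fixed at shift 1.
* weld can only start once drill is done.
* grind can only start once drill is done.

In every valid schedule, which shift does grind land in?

shift 2

drill is fixed at shift 1 and must come before grind, so grind is at least shift 2.
weld is fixed at shift 3 and must come after grind, so grind is at most shift 2.
So grind must be shift 2.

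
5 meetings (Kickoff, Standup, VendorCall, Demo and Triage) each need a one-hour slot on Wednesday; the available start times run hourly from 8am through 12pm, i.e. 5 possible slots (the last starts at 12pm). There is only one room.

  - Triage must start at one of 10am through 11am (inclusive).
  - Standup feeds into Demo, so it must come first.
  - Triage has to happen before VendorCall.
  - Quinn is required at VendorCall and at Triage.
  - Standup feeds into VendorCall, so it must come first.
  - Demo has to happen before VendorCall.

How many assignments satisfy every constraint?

Splitting on Kickoff: it can be 8am (2), 9am (2), 10am (1), 11am (1), 12pm (1). Listing each branch's schedules as (Standup, VendorCall, Demo, Triage):
Kickoff=8am: (9am,12pm,10am,11am) (9am,12pm,11am,10am) — 2.
Kickoff=9am: (8am,12pm,10am,11am) (8am,12pm,11am,10am) — 2.
Kickoff=10am: (8am,12pm,9am,11am) — 1.
Kickoff=11am: (8am,12pm,9am,10am) — 1.
Kickoff=12pm: (8am,11am,9am,10am) — 1.
Summing: 2 + 2 + 1 + 1 + 1 = 7.

7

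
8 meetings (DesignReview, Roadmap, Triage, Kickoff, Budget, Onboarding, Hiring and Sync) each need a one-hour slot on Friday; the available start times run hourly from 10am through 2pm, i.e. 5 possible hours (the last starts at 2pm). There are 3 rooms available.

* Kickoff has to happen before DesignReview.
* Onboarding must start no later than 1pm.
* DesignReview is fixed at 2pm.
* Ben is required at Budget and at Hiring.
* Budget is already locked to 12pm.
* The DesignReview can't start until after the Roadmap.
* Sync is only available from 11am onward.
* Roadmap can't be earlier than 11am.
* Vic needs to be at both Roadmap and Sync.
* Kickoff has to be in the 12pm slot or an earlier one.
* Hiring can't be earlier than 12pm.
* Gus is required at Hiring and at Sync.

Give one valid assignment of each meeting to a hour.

Hiring in 1pm, Roadmap in 11am, Triage in 10am, Sync in 12pm, Kickoff in 10am, Budget in 12pm, Onboarding in 10am, DesignReview in 2pm

Checking: Kickoff(10am) before DesignReview(2pm); Roadmap(11am) before DesignReview(2pm); Hiring(1pm) != Sync(12pm); Roadmap(11am) != Sync(12pm); Budget(12pm) != Hiring(1pm); Onboarding=10am in [10am,1pm]; Hiring=1pm in [12pm,2pm]; Budget=12pm in [12pm,12pm]; DesignReview=2pm in [2pm,2pm]; Sync=12pm in [11am,2pm]; Kickoff=10am in [10am,12pm]; Roadmap=11am in [11am,2pm]; max 3 per hour (cap 3).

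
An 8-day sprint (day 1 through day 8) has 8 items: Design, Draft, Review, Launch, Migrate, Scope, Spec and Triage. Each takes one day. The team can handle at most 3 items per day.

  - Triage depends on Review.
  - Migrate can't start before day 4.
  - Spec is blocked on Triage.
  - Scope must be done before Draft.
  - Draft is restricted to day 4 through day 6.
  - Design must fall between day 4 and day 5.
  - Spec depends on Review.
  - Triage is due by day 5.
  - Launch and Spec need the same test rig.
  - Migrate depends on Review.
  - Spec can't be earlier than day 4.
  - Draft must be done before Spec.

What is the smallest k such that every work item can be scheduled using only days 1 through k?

5 days

The precedence chain requires at least 3 distinct days.
With at most 3 per day and 8 work items, at least 3 days are needed.
Propagating the time windows through the other constraints, Spec can't land before day 5, so the schedule must run through at least day 5.
5 works (last occupied day: day 5): for example Triage -> day 2; Design -> day 4; Review -> day 1; Migrate -> day 4; Draft -> day 4; Launch -> day 1; Scope -> day 1; Spec -> day 5.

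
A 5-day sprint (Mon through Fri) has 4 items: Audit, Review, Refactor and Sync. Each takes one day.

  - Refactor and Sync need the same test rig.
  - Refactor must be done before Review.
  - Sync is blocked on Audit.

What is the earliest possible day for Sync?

Precedence pushes Sync to at least Tue.
Sync at Tue is achievable: Review=Tue, Audit=Mon, Sync=Tue, Refactor=Mon.

Tue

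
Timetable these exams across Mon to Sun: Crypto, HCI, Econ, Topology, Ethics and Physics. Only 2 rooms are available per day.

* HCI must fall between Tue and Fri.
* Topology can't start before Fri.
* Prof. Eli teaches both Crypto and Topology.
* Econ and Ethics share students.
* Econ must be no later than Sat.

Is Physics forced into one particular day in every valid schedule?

Physics can be Mon (e.g. Econ=Mon, Topology=Fri, HCI=Tue, Ethics=Wed, Crypto=Tue, Physics=Mon) or Tue (e.g. Ethics in Wed, HCI in Tue, Econ in Mon, Physics in Tue, Crypto in Mon, Topology in Fri).

No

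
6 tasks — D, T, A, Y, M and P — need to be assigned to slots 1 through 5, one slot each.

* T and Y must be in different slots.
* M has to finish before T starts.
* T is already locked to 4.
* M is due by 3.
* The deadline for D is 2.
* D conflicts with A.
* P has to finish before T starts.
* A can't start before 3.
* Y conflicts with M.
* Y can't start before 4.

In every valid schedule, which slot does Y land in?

5

Y's window is 4–5.
T is fixed at 4, and Y can't share a slot with T.
So Y must be 5.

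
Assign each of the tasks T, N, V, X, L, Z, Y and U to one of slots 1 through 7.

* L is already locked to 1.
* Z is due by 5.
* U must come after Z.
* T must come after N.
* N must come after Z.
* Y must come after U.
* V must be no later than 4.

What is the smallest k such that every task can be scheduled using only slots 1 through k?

3 slots

The precedence chain requires at least 3 distinct slots.
3 works (last occupied slot: 3): for example Z=1; U=2; X=1; T=3; Y=3; N=2; V=1; L=1.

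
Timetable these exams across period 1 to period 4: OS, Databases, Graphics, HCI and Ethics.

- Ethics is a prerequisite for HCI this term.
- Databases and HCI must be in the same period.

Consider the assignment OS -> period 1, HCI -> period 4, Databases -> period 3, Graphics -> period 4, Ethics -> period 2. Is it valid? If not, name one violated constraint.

Invalid. Databases and HCI must be in the same period.

Ethics is a prerequisite for HCI this term — holds.
Databases and HCI must be in the same period — violated.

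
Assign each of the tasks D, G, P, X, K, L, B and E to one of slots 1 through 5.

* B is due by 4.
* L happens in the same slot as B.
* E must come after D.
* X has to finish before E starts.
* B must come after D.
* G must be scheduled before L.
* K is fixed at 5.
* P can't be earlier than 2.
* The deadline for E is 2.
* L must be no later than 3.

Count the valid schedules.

Splitting on G: it can be 1 (8), 2 (4). Listing each branch's schedules as (D, P, X, K, L, B, E):
G=1: (1,2,1,5,2,2,2) (1,2,1,5,3,3,2) (1,3,1,5,2,2,2) (1,3,1,5,3,3,2) (1,4,1,5,2,2,2) (1,4,1,5,3,3,2) (1,5,1,5,2,2,2) (1,5,1,5,3,3,2) — 8.
G=2: (1,2,1,5,3,3,2) (1,3,1,5,3,3,2) (1,4,1,5,3,3,2) (1,5,1,5,3,3,2) — 4.
Summing: 8 + 4 = 12.

12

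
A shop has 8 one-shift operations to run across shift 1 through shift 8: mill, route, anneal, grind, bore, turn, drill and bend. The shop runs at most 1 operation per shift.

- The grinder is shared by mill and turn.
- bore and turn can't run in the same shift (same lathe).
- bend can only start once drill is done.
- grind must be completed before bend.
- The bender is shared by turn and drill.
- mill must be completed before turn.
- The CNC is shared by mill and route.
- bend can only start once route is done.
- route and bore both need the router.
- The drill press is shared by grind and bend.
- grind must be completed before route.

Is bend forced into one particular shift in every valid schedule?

bend can be shift 4 (e.g. route in shift 2; anneal in shift 7; drill in shift 3; mill in shift 5; bend in shift 4; grind in shift 1; turn in shift 6; bore in shift 8) or shift 5 (e.g. drill in shift 4; anneal in shift 7; turn in shift 6; bore in shift 8; mill in shift 3; route in shift 2; grind in shift 1; bend in shift 5).

No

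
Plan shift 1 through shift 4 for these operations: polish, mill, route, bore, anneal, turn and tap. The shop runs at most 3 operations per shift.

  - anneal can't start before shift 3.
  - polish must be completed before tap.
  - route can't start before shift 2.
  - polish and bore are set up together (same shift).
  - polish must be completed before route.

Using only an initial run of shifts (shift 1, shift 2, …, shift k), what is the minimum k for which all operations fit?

The precedence chain requires at least 2 distinct shifts.
With at most 3 per shift and 7 operations, at least 3 shifts are needed.
anneal can't be placed before shift 3, so the schedule must run through at least shift 3.
3 works (last occupied shift: shift 3): for example polish in shift 1; turn in shift 2; anneal in shift 3; tap in shift 2; bore in shift 1; mill in shift 1; route in shift 2.

3 shifts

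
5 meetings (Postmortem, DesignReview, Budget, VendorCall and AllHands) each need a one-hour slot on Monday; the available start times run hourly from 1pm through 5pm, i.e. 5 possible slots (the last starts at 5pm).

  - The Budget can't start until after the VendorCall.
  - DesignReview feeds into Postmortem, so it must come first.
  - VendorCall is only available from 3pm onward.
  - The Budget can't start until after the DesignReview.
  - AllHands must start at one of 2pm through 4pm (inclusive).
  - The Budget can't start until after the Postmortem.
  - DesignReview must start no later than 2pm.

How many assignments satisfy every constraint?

39

Splitting on Postmortem: it can be 2pm (9), 3pm (18), 4pm (12). Listing each branch's schedules as (DesignReview, Budget, VendorCall, AllHands):
Postmortem=2pm: (1pm,4pm,3pm,2pm) (1pm,4pm,3pm,3pm) (1pm,4pm,3pm,4pm) (1pm,5pm,3pm,2pm) (1pm,5pm,3pm,3pm) (1pm,5pm,3pm,4pm) (1pm,5pm,4pm,2pm) (1pm,5pm,4pm,3pm) (1pm,5pm,4pm,4pm) — 9.
Postmortem=3pm: (1pm,4pm,3pm,2pm) (1pm,4pm,3pm,3pm) (1pm,4pm,3pm,4pm) (1pm,5pm,3pm,2pm) (1pm,5pm,3pm,3pm) (1pm,5pm,3pm,4pm) (1pm,5pm,4pm,2pm) (1pm,5pm,4pm,3pm) (1pm,5pm,4pm,4pm) (2pm,4pm,3pm,2pm) (2pm,4pm,3pm,3pm) (2pm,4pm,3pm,4pm) (2pm,5pm,3pm,2pm) (2pm,5pm,3pm,3pm) (2pm,5pm,3pm,4pm) (2pm,5pm,4pm,2pm) (2pm,5pm,4pm,3pm) (2pm,5pm,4pm,4pm) — 18.
Postmortem=4pm: (1pm,5pm,3pm,2pm) (1pm,5pm,3pm,3pm) (1pm,5pm,3pm,4pm) (1pm,5pm,4pm,2pm) (1pm,5pm,4pm,3pm) (1pm,5pm,4pm,4pm) (2pm,5pm,3pm,2pm) (2pm,5pm,3pm,3pm) (2pm,5pm,3pm,4pm) (2pm,5pm,4pm,2pm) (2pm,5pm,4pm,3pm) (2pm,5pm,4pm,4pm) — 12.
Summing: 9 + 18 + 12 = 39.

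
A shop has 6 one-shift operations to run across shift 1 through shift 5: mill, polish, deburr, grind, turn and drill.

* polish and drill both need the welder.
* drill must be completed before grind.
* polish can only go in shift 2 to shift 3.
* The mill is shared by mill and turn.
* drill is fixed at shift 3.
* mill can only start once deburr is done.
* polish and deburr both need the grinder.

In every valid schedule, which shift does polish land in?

polish's window is shift 2–shift 3.
drill is fixed at shift 3, and polish can't share a shift with drill.
So polish must be shift 2.

shift 2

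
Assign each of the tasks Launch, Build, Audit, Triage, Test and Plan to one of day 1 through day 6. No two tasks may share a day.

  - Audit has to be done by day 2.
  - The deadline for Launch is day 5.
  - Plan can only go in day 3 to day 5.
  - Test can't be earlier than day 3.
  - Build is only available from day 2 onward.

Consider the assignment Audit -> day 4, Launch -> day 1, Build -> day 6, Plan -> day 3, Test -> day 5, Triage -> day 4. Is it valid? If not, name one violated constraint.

Test can't be earlier than day 3 — holds.
Plan can only go in day 3 to day 5 — holds.
Build is only available from day 2 onward — holds.
No two tasks may share a day — violated.
The deadline for Launch is day 5 — holds.
Audit has to be done by day 2 — violated.

No. Audit has to be done by day 2 is not satisfied.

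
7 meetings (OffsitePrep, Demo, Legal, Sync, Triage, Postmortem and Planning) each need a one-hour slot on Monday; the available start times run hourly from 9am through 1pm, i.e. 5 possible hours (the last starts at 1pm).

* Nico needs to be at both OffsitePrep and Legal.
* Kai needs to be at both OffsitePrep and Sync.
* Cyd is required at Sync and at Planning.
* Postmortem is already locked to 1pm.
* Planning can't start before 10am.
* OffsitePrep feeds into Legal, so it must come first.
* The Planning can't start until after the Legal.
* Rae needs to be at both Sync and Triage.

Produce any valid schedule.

Planning -> 11am; Postmortem -> 1pm; Legal -> 10am; Sync -> 10am; Demo -> 9am; Triage -> 9am; OffsitePrep -> 9am

Checking: Legal(10am) before Planning(11am); OffsitePrep(9am) before Legal(10am); Sync(10am) != Triage(9am); OffsitePrep(9am) != Legal(10am); OffsitePrep(9am) != Sync(10am); Sync(10am) != Planning(11am); Planning=11am in [10am,1pm]; Postmortem=1pm in [1pm,1pm].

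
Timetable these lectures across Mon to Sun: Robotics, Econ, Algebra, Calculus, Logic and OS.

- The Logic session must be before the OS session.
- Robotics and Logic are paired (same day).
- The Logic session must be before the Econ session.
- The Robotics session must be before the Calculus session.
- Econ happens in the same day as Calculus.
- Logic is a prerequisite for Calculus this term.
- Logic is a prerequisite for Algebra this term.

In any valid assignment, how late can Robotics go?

Downstream work caps Robotics at Sat.
Robotics at Sat is achievable: Robotics -> Sat, Calculus -> Sun, Algebra -> Sun, Econ -> Sun, Logic -> Sat, OS -> Sun.

Sat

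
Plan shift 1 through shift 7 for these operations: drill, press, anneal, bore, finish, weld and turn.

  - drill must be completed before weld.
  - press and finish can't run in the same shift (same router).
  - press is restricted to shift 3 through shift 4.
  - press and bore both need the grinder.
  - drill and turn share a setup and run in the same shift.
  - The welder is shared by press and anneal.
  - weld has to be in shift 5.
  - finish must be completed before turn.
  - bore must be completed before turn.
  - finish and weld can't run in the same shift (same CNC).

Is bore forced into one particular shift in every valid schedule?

bore can be shift 1 (e.g. anneal=shift 1; finish=shift 1; weld=shift 5; press=shift 3; bore=shift 1; turn=shift 2; drill=shift 2) or shift 2 (e.g. bore in shift 2; weld in shift 5; drill in shift 3; press in shift 3; turn in shift 3; anneal in shift 1; finish in shift 1).

No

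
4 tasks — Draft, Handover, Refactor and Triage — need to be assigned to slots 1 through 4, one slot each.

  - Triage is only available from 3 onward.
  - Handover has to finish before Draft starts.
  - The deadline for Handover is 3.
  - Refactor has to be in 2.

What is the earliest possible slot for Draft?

Precedence pushes Draft to at least 2.
Draft at 2 is achievable: Triage in 3, Handover in 1, Draft in 2, Refactor in 2.

2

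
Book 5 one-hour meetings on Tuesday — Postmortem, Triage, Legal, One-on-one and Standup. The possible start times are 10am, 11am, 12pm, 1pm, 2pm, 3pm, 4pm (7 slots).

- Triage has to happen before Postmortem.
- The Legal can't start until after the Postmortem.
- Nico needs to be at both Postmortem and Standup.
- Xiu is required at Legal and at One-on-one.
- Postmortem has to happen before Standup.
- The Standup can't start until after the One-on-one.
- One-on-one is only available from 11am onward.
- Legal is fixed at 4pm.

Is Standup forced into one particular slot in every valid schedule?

Standup can be 12pm (e.g. Triage -> 10am; Standup -> 12pm; One-on-one -> 11am; Postmortem -> 11am; Legal -> 4pm) or 1pm (e.g. Legal=4pm; Triage=10am; Postmortem=11am; One-on-one=11am; Standup=1pm).

No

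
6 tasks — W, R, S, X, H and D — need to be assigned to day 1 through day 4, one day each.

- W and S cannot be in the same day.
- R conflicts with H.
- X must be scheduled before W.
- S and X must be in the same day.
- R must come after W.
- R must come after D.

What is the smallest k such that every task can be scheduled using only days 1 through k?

3 days

The precedence chain requires at least 3 distinct days.
3 works (last occupied day: day 3): for example W -> day 2; D -> day 1; R -> day 3; S -> day 1; X -> day 1; H -> day 1.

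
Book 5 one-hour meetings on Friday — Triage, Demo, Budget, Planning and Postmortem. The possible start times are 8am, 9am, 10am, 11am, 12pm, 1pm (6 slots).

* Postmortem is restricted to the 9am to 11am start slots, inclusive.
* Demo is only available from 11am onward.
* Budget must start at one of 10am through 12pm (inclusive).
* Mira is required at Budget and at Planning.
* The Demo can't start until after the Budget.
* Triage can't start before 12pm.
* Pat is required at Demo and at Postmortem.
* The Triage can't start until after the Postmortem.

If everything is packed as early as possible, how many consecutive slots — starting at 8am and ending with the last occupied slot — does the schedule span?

The precedence chain requires at least 2 distinct slots.
Triage can't be placed before 12pm — that is slot 5 counting from 8am — so the schedule must run through at least 5 slots.
5 works (last occupied slot: 12pm): for example Postmortem in 9am; Budget in 10am; Triage in 12pm; Demo in 11am; Planning in 8am.

5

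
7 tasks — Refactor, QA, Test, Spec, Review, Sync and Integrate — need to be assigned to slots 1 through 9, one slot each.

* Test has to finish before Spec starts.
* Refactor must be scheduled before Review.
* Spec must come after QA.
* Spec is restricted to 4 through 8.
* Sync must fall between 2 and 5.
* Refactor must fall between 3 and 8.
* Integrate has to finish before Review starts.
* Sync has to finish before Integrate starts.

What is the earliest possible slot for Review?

Precedence pushes Review to at least 4.
Review at 4 is achievable: Sync in 2; Test in 1; QA in 1; Review in 4; Integrate in 3; Spec in 4; Refactor in 3.

4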